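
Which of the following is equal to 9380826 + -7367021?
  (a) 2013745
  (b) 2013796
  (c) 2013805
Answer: c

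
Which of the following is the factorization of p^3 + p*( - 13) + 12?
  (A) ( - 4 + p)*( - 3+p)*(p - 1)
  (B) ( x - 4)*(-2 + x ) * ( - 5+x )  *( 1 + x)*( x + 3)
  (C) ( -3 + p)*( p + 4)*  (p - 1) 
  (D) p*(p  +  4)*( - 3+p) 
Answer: C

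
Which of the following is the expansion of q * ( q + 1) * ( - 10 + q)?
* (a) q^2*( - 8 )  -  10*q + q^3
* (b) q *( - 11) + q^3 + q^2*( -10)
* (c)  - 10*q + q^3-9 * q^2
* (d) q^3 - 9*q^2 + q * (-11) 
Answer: c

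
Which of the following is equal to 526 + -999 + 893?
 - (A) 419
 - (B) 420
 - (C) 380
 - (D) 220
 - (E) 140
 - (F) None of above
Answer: B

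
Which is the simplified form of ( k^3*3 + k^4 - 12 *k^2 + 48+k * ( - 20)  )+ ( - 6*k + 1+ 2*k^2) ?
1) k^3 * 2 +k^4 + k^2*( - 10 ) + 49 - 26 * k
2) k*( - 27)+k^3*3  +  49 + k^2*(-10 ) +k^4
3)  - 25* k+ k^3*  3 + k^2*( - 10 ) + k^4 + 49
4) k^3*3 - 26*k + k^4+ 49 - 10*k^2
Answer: 4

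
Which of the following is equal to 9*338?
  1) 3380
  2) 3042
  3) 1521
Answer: 2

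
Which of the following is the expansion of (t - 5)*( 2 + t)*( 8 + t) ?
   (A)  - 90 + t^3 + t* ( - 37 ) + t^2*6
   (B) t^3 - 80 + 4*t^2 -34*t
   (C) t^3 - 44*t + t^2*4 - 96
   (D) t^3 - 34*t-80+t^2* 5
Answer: D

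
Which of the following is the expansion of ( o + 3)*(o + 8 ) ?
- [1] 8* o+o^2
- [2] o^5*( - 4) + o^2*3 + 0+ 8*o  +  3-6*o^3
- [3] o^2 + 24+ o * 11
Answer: 3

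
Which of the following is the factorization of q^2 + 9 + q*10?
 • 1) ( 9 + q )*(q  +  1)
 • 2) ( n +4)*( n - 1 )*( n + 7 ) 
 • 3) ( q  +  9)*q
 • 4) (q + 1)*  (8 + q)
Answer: 1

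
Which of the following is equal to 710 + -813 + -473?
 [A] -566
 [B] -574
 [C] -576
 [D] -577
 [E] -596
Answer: C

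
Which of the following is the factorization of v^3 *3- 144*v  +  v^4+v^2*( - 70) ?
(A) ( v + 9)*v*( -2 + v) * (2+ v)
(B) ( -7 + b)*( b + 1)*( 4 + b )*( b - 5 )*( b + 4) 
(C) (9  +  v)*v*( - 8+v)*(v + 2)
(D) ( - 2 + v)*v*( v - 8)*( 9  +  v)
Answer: C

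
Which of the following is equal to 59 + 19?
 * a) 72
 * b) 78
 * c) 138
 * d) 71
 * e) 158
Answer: b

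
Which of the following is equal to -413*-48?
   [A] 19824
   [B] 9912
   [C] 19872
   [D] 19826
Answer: A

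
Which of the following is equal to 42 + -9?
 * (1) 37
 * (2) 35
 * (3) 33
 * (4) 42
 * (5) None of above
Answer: 3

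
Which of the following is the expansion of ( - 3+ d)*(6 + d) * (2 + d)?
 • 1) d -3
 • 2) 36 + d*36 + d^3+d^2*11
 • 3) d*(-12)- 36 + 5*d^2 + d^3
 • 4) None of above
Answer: 3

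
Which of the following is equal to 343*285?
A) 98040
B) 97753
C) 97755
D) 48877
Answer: C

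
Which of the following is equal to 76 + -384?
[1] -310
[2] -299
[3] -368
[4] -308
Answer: 4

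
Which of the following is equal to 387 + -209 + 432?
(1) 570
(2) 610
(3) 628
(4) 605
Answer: 2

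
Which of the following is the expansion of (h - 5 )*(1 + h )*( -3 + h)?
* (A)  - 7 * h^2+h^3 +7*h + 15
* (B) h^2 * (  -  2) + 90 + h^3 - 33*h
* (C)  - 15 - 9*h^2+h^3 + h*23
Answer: A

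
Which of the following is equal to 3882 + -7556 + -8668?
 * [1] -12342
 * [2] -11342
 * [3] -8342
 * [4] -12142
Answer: 1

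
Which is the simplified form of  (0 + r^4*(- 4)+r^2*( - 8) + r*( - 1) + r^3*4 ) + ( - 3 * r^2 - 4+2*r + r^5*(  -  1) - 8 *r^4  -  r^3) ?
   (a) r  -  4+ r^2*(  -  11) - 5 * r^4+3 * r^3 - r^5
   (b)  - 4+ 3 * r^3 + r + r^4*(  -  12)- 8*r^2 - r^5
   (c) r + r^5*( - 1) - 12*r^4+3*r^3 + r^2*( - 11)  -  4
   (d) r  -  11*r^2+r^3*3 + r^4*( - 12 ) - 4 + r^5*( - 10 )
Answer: c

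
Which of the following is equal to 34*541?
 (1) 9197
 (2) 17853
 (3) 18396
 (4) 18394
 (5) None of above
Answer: 4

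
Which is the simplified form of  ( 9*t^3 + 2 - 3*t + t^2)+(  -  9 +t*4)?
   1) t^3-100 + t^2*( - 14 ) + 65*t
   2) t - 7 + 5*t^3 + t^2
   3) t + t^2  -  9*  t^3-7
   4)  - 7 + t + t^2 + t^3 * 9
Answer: 4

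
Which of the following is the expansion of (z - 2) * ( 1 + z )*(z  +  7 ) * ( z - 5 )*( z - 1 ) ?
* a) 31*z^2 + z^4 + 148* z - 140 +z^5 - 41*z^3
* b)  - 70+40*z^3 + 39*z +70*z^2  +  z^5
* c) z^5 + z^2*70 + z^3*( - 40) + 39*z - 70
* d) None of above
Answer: c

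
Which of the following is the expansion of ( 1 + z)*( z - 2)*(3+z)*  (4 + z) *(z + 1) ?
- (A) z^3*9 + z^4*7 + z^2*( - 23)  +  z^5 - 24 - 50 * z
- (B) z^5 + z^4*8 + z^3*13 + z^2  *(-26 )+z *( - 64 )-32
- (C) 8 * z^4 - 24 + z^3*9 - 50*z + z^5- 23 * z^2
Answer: A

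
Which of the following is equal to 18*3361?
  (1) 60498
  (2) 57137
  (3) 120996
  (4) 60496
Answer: 1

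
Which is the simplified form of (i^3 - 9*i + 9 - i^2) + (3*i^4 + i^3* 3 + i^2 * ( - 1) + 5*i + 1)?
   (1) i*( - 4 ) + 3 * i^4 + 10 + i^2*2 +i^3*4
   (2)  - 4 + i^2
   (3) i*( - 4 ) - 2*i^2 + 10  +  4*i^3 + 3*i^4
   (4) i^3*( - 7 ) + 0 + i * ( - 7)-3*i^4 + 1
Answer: 3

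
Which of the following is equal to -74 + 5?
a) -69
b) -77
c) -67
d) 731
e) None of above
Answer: a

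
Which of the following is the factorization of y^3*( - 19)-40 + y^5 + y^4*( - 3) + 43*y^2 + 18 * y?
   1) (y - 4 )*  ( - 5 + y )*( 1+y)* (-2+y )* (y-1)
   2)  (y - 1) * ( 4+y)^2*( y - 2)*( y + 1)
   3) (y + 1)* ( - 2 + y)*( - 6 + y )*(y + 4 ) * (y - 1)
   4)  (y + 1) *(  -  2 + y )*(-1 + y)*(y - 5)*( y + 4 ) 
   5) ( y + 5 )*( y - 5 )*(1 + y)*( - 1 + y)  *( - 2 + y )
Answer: 4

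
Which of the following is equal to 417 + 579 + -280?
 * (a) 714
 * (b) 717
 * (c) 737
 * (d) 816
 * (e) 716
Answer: e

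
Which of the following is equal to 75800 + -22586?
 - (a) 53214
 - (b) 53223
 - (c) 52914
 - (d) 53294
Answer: a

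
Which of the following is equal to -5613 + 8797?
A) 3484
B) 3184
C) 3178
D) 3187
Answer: B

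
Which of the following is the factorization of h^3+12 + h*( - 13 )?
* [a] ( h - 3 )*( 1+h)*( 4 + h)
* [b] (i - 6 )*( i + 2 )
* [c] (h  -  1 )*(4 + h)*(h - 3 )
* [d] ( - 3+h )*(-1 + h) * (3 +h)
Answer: c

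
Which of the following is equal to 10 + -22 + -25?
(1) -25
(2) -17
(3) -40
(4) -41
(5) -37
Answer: 5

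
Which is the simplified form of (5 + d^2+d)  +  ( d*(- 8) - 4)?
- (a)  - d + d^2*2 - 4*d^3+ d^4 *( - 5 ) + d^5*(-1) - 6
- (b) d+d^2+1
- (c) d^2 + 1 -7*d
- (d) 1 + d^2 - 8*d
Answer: c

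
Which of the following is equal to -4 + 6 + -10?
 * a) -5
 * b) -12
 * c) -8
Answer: c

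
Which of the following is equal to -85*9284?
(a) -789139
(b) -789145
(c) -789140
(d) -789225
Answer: c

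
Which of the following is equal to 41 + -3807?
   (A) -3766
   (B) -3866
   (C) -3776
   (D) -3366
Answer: A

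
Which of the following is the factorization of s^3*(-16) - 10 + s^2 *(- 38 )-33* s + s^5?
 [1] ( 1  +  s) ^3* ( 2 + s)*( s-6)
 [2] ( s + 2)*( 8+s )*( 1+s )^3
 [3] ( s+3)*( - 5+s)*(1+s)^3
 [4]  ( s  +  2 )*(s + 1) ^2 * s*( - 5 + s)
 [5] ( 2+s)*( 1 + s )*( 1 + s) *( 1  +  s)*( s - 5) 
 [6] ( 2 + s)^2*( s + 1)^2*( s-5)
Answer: 5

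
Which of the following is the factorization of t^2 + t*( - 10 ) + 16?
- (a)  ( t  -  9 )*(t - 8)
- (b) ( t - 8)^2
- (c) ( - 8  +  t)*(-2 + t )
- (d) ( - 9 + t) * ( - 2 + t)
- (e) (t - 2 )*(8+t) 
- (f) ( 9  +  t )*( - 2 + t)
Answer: c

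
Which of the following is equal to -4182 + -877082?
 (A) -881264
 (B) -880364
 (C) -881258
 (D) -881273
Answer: A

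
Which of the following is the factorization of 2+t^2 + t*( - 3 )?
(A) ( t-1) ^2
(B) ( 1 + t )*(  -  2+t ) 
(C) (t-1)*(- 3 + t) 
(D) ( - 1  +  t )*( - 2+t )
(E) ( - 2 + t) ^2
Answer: D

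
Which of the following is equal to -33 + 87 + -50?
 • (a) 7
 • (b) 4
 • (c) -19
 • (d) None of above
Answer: b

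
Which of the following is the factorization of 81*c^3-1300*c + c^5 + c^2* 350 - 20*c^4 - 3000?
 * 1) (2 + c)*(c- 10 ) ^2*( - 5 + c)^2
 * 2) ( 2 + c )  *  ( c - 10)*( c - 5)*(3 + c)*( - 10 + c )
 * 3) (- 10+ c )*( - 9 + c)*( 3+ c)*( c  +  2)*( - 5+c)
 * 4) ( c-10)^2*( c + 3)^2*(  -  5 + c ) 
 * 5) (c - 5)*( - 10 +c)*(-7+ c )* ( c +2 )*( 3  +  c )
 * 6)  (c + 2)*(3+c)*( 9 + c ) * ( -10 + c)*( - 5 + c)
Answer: 2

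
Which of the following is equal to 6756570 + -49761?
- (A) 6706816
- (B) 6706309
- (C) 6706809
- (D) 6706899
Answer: C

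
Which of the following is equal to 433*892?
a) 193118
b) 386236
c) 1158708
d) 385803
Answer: b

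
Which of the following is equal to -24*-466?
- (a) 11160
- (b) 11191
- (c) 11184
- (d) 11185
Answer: c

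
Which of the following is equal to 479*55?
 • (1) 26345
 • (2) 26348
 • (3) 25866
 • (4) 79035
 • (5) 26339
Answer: 1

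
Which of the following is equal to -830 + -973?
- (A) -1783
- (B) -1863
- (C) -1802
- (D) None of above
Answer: D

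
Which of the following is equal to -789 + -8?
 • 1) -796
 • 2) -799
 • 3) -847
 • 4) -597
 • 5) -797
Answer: 5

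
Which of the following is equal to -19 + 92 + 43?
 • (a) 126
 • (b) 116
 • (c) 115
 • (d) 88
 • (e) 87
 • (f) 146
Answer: b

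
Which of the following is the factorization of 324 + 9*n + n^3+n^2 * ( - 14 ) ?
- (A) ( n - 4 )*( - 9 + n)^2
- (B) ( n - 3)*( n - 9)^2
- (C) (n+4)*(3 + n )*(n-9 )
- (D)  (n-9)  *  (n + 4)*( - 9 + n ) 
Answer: D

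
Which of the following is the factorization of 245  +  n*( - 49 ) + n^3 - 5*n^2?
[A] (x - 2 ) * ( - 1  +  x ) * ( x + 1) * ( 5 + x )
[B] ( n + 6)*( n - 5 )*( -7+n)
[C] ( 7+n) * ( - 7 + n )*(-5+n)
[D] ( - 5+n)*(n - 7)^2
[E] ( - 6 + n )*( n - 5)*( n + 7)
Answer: C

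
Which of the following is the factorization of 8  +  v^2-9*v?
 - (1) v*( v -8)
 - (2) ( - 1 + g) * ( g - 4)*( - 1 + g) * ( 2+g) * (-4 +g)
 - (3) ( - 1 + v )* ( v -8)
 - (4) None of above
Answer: 3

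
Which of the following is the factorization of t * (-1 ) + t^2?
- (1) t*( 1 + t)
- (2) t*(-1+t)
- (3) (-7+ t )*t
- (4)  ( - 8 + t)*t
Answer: 2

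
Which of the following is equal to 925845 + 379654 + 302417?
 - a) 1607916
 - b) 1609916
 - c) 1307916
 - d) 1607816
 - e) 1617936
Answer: a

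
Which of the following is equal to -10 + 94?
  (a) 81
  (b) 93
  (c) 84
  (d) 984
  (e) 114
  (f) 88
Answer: c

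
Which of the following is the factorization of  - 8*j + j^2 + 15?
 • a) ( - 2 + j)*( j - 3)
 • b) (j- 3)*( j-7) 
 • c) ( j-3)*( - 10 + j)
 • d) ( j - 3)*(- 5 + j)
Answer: d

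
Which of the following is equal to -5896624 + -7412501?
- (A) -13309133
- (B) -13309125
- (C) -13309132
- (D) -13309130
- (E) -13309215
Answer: B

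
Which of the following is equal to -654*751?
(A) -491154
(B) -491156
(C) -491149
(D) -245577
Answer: A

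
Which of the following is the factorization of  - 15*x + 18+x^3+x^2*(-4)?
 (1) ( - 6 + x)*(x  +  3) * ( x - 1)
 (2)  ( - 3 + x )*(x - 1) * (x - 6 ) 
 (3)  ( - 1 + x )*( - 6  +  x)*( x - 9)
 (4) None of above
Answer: 1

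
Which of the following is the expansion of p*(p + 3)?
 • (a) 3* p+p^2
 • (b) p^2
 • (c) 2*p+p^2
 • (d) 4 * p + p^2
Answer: a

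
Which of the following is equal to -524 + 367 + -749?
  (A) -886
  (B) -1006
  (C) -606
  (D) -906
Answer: D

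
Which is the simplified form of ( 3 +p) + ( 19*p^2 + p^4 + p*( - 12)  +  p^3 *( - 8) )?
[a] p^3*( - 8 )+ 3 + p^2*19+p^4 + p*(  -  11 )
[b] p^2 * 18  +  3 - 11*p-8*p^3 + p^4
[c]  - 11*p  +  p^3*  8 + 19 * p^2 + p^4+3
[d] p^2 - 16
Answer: a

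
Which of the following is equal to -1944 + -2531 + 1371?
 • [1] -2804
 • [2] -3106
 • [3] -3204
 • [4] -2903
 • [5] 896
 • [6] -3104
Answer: 6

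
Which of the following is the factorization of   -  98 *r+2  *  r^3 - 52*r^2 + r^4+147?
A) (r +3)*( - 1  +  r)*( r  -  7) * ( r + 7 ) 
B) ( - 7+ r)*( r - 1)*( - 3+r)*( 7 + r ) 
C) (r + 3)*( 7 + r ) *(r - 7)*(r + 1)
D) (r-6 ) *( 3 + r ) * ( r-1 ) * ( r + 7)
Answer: A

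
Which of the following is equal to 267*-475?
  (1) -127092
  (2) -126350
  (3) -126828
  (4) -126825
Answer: 4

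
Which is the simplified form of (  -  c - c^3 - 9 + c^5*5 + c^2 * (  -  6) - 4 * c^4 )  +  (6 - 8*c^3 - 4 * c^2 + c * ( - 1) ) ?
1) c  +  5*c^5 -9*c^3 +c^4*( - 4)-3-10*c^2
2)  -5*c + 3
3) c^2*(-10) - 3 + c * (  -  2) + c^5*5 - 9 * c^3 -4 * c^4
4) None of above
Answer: 3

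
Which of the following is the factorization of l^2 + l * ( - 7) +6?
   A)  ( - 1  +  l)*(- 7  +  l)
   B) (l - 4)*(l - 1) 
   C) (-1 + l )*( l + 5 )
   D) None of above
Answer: D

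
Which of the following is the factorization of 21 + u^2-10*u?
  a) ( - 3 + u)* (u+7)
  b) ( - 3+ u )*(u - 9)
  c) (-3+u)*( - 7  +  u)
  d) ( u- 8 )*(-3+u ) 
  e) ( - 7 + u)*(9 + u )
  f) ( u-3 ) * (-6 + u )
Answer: c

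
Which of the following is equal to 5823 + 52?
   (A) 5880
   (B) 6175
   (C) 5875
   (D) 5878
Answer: C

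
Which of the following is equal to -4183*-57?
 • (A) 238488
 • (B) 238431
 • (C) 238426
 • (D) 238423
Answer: B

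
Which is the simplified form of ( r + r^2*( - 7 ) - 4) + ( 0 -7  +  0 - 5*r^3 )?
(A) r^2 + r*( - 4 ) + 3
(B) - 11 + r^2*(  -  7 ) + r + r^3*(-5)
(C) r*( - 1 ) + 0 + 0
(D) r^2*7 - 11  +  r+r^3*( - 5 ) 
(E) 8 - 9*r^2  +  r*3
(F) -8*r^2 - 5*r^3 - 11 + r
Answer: B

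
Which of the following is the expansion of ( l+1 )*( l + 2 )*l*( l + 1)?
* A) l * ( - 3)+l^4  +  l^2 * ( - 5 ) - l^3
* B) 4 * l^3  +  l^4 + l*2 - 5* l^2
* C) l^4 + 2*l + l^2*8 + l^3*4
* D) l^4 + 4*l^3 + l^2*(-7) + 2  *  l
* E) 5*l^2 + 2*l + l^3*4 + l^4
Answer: E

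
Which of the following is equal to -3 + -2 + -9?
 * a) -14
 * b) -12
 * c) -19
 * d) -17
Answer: a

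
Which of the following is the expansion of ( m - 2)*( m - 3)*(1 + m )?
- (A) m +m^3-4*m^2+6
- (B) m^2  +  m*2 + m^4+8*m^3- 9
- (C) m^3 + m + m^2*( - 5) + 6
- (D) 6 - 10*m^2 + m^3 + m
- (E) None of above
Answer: A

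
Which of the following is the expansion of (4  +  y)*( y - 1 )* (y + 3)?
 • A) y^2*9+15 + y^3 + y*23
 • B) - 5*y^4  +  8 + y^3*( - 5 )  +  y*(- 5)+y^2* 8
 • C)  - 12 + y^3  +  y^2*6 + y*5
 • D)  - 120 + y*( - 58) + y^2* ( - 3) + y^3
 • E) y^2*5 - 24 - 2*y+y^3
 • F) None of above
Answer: C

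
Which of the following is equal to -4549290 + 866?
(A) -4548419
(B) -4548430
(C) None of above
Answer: C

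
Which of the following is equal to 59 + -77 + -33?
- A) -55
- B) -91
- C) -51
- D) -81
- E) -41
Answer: C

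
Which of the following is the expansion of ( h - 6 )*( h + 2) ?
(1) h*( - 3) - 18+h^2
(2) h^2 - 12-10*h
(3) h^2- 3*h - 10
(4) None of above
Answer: 4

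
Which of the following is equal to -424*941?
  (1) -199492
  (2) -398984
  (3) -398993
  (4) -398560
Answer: 2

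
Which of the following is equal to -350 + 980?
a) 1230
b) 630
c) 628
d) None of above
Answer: b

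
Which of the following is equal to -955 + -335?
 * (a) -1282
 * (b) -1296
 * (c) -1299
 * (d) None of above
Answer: d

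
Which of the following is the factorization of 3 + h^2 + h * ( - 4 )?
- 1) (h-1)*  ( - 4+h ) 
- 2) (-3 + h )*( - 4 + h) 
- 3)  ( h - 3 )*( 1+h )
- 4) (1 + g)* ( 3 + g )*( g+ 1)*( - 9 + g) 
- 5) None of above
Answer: 5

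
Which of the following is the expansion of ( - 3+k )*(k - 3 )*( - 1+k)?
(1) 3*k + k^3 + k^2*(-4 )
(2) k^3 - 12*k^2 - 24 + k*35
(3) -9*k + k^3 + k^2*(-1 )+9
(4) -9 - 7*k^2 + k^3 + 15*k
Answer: 4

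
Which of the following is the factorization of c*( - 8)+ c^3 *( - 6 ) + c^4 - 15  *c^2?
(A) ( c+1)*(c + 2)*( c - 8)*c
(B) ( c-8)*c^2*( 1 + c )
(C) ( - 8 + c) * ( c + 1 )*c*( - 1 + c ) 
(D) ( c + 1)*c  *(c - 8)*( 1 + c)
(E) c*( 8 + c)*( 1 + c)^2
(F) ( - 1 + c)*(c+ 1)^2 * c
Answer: D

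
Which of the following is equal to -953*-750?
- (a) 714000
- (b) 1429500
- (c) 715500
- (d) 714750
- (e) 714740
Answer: d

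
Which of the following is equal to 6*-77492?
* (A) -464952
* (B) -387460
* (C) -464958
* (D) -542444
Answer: A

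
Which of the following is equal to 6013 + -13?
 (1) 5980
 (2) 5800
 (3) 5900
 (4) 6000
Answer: 4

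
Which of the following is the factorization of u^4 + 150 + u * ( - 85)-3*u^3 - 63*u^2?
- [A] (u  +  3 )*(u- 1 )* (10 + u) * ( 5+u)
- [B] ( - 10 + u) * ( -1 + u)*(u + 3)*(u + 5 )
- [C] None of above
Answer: B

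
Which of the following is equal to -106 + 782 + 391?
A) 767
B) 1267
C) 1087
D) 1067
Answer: D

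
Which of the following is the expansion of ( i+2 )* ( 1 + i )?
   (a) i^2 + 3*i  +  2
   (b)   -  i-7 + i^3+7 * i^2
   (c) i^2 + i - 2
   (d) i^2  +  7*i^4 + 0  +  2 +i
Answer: a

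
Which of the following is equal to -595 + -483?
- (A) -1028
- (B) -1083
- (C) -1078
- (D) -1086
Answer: C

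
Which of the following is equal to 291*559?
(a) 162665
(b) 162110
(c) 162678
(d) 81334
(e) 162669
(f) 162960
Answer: e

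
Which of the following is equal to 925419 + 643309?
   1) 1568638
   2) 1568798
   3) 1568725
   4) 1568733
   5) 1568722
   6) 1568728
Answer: 6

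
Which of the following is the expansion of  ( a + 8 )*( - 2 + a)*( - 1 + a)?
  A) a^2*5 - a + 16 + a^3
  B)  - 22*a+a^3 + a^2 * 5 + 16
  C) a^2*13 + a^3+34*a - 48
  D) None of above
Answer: B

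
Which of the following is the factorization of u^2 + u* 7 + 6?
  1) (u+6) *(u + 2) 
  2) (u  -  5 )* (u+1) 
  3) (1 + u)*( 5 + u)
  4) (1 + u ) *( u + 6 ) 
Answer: 4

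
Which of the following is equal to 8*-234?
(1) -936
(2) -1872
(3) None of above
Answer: 2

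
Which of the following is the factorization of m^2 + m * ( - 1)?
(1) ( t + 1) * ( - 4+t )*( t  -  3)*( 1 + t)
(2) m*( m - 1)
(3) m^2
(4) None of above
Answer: 2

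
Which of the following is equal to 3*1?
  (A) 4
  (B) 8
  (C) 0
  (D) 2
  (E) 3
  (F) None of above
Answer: E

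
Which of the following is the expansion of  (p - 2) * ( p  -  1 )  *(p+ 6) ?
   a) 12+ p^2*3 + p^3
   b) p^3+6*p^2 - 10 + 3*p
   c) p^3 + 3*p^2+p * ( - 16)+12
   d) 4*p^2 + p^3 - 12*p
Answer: c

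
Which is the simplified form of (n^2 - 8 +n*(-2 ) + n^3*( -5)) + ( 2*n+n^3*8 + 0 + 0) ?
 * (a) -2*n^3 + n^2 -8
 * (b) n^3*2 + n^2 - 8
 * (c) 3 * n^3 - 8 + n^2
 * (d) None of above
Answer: c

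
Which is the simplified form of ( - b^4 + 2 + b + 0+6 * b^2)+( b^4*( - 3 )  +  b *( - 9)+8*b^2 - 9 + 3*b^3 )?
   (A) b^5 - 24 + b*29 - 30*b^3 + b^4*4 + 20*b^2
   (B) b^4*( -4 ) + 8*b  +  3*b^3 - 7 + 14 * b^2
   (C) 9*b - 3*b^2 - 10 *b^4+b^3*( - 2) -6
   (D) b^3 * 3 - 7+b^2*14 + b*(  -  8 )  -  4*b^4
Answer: D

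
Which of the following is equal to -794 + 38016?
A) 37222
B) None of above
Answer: A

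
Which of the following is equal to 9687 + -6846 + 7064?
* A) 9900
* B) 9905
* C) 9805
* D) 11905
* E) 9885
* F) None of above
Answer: B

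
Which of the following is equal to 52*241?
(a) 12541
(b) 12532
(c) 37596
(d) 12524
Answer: b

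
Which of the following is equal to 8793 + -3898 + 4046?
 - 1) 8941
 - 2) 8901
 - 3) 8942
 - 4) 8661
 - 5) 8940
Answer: 1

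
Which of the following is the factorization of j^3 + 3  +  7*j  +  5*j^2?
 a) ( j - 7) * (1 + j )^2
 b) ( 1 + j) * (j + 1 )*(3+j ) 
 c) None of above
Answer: b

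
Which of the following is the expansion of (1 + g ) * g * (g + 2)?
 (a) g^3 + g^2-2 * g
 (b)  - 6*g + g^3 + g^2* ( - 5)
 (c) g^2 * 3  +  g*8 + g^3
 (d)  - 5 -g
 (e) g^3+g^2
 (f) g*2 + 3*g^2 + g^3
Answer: f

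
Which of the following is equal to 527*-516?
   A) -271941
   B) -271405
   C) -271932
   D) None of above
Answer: C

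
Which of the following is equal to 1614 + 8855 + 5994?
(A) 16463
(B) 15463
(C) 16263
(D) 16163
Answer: A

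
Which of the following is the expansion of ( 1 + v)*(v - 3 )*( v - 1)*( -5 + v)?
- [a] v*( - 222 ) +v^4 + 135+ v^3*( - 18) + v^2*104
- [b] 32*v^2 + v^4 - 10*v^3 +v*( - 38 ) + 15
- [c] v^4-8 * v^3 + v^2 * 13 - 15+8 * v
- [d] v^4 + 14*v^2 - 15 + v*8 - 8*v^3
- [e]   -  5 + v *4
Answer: d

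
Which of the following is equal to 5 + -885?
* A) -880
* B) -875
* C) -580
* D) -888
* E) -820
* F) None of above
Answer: A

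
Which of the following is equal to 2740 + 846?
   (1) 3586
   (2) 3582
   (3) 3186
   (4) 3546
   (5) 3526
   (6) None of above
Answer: 1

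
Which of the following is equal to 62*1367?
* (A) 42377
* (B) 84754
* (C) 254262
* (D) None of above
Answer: B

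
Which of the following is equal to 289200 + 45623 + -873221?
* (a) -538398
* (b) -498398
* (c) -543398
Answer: a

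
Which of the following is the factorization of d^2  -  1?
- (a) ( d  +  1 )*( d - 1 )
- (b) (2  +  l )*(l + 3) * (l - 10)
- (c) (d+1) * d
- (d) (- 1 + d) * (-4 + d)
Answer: a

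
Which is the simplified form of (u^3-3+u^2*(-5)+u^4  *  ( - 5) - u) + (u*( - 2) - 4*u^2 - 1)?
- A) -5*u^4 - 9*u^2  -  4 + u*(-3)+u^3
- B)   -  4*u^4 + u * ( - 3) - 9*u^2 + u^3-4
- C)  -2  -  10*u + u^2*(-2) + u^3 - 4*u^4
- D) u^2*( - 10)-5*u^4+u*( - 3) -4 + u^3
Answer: A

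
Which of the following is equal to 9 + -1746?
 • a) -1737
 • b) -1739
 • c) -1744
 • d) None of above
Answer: a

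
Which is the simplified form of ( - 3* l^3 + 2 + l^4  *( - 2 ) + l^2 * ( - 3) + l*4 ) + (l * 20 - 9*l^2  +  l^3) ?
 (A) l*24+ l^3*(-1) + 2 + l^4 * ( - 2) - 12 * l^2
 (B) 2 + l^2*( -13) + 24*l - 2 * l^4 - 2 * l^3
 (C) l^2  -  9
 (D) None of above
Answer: D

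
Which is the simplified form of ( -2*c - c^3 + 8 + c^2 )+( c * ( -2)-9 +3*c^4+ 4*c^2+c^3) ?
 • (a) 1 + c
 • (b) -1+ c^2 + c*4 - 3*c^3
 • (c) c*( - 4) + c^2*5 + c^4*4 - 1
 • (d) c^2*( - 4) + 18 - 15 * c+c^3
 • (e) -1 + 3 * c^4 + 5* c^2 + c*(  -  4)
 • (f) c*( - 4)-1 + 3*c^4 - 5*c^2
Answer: e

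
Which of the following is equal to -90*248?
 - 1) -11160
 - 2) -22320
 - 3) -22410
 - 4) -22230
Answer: 2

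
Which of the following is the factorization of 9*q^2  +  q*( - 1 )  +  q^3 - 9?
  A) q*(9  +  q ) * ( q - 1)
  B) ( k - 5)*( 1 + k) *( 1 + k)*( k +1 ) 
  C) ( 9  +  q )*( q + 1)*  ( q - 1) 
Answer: C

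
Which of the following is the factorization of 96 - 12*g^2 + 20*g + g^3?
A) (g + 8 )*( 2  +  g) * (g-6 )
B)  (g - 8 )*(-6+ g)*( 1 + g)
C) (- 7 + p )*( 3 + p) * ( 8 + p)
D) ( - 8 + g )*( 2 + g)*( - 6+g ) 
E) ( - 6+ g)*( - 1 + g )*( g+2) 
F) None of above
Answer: D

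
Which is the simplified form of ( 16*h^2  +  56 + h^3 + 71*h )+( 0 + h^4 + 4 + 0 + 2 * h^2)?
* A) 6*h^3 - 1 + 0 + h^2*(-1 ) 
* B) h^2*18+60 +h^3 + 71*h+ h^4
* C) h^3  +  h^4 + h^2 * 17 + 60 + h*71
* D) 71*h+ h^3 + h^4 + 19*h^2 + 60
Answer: B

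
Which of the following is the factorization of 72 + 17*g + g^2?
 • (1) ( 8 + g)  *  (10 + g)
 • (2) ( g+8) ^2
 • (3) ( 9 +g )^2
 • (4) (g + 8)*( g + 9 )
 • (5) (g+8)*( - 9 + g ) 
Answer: 4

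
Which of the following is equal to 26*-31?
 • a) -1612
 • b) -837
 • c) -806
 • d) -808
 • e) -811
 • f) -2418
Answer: c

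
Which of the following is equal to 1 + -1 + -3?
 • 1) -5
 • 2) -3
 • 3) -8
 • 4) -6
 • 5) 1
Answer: 2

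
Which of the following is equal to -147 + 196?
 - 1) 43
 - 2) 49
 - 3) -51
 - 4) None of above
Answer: 2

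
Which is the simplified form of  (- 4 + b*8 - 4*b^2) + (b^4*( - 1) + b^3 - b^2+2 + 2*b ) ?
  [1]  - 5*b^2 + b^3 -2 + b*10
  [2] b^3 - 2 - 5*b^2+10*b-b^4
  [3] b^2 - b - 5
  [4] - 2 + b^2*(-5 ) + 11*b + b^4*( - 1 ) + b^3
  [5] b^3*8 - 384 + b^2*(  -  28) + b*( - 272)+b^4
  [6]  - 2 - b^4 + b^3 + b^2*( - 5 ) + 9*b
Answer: 2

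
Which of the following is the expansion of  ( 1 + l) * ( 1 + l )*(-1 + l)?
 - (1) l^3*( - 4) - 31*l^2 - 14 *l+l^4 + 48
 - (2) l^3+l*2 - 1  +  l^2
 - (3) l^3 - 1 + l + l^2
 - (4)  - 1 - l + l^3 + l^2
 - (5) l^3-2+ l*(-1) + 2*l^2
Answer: 4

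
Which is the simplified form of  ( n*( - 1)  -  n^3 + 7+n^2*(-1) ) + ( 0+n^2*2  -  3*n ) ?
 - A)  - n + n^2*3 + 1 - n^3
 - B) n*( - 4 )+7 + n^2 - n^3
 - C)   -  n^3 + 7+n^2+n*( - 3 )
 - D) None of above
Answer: B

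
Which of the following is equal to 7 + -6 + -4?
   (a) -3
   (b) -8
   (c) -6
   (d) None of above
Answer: a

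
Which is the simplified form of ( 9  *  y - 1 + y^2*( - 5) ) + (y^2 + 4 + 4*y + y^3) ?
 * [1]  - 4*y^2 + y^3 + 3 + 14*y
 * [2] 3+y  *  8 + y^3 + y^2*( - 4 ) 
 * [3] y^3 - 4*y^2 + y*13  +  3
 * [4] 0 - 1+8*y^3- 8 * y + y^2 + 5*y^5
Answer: 3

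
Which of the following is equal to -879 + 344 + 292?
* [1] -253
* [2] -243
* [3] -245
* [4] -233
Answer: 2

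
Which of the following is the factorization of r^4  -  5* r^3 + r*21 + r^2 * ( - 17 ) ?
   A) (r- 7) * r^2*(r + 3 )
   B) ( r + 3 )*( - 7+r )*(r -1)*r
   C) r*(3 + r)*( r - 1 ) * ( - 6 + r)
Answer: B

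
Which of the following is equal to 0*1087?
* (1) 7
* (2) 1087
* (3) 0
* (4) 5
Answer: 3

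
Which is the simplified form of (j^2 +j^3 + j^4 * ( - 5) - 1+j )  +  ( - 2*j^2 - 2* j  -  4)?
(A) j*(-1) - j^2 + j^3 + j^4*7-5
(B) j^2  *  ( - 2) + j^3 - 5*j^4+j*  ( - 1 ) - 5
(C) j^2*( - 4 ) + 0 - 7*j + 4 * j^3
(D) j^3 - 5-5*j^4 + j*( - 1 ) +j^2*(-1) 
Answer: D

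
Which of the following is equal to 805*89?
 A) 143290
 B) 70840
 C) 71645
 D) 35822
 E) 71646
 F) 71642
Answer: C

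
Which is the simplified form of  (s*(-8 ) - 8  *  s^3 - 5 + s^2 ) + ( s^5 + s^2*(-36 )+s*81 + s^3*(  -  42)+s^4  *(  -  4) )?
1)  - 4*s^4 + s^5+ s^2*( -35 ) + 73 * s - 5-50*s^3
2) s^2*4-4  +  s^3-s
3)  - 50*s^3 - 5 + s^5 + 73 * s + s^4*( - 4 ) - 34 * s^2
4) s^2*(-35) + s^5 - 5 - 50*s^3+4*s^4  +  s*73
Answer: 1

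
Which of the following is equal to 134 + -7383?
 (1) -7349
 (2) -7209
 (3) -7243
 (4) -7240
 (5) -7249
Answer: 5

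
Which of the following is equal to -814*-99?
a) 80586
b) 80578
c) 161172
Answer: a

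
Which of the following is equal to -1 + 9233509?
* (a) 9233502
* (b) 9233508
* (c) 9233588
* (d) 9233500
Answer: b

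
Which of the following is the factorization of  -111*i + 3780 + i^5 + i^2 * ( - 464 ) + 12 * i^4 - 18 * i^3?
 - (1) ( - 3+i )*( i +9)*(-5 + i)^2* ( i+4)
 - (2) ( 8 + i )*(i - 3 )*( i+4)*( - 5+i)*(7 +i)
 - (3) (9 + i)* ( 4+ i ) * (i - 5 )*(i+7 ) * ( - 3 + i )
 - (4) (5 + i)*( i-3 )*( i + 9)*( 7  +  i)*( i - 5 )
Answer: 3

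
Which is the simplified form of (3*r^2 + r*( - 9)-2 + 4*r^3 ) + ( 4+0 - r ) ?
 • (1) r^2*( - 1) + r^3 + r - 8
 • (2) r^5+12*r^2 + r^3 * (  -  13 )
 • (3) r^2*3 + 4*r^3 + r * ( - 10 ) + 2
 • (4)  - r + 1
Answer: 3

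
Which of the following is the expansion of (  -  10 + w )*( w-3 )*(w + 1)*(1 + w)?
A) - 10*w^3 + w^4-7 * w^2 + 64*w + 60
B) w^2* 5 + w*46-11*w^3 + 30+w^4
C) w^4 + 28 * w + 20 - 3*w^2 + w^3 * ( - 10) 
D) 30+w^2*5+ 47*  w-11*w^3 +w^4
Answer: D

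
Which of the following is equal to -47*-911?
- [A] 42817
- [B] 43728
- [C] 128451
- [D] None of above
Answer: A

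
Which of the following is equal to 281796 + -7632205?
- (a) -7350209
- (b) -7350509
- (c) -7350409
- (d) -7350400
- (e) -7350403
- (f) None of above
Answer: c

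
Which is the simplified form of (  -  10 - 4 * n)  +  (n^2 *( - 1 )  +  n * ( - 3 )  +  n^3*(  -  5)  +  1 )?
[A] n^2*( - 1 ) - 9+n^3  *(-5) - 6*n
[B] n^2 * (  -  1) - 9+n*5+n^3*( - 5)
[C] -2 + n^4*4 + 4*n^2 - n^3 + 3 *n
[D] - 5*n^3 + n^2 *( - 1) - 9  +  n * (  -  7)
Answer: D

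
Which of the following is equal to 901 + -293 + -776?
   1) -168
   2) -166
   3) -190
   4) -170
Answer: 1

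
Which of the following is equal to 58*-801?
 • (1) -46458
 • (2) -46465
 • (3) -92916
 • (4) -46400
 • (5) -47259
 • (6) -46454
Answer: 1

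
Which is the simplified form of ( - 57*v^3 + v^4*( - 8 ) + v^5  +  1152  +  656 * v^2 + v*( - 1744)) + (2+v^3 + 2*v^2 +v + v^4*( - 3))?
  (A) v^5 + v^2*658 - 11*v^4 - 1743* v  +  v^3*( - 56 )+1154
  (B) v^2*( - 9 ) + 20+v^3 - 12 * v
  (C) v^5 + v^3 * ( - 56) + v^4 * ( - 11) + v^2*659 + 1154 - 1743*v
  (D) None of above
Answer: A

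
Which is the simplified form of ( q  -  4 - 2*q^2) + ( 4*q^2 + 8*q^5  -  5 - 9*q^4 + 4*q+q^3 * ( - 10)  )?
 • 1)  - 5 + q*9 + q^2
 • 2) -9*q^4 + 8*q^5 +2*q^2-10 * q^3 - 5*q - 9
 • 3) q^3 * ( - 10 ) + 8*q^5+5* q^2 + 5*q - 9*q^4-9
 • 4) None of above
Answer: 4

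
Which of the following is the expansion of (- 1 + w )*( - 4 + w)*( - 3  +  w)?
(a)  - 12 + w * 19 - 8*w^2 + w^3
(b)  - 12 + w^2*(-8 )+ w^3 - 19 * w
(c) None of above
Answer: a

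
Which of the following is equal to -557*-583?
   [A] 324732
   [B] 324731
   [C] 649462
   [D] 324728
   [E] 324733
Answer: B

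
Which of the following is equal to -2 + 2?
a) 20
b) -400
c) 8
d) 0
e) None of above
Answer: d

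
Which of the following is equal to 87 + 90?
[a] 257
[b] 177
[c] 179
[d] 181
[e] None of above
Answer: b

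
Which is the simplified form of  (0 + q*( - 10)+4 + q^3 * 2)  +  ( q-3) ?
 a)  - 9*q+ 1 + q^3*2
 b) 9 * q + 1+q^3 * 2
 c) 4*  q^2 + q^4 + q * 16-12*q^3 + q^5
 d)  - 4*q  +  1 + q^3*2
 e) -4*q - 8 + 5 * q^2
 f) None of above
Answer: a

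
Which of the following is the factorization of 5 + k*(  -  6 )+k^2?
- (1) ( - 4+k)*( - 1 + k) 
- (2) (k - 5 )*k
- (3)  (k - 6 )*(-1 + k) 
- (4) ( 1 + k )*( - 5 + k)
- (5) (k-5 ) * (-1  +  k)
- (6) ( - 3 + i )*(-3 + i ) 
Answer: 5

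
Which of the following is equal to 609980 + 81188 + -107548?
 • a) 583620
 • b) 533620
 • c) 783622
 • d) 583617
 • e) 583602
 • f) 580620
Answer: a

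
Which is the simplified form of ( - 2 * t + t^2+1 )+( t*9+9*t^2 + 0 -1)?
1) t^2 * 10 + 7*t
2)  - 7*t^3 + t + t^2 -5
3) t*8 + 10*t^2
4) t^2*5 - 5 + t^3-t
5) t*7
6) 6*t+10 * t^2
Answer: 1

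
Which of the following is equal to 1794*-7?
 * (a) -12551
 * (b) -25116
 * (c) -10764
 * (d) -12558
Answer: d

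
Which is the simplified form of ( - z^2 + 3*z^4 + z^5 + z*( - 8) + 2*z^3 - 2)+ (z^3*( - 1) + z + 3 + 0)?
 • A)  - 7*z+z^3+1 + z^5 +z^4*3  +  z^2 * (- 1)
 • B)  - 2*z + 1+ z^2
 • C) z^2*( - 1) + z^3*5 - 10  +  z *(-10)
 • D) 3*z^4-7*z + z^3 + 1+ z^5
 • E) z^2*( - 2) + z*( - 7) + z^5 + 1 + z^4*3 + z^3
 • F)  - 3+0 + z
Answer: A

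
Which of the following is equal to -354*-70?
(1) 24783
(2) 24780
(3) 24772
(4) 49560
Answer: 2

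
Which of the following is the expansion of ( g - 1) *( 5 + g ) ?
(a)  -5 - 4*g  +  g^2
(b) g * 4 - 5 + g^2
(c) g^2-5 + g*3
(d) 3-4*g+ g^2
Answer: b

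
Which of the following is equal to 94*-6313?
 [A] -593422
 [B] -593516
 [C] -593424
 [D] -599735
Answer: A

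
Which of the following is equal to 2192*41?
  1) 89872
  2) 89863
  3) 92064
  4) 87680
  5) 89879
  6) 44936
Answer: 1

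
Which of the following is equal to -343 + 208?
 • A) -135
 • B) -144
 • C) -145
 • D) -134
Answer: A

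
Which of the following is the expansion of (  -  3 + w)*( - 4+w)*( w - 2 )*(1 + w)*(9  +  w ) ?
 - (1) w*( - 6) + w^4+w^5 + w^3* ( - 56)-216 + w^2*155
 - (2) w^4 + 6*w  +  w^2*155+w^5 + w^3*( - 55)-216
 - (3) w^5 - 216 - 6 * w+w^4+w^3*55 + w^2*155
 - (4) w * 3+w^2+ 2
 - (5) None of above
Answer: 5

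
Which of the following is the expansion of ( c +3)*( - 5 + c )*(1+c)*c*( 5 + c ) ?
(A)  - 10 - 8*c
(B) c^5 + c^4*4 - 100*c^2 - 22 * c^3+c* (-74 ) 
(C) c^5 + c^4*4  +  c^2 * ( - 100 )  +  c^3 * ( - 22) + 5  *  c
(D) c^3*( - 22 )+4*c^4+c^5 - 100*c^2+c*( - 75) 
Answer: D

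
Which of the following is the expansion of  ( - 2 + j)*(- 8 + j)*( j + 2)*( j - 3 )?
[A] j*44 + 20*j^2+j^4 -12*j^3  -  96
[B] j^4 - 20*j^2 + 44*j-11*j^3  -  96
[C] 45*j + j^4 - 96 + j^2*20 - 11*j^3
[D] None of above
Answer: D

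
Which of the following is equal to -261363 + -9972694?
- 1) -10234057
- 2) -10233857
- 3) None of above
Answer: 1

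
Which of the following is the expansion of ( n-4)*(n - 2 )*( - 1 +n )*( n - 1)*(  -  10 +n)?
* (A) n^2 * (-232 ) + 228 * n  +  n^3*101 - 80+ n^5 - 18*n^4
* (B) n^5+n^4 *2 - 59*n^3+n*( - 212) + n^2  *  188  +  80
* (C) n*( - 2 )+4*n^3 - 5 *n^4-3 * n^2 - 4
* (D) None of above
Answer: A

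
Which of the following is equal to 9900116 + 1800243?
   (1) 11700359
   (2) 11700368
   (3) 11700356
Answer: 1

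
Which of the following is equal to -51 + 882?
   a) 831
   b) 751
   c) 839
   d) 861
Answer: a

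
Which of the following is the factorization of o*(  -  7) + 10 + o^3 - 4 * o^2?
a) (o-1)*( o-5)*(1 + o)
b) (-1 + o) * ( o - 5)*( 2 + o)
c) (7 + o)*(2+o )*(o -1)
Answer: b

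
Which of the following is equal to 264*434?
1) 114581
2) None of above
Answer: 2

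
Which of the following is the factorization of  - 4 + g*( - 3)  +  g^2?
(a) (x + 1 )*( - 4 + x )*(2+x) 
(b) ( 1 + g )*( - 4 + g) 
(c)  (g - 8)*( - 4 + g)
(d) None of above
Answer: b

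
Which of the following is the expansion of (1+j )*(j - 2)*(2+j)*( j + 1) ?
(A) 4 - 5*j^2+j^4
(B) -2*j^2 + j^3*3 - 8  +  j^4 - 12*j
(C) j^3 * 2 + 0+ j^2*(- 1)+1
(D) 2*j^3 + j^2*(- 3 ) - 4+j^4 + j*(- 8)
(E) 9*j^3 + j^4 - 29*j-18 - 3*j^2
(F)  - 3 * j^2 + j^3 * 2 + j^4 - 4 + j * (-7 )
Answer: D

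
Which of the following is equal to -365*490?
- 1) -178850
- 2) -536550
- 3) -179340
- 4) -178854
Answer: 1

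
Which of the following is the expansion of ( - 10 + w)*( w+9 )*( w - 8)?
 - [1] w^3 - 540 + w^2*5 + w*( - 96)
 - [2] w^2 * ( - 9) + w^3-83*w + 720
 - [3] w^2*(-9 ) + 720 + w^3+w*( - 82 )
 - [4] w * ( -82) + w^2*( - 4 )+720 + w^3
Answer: 3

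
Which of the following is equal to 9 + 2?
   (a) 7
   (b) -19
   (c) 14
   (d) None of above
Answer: d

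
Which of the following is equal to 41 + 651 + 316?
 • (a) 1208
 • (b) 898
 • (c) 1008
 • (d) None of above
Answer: c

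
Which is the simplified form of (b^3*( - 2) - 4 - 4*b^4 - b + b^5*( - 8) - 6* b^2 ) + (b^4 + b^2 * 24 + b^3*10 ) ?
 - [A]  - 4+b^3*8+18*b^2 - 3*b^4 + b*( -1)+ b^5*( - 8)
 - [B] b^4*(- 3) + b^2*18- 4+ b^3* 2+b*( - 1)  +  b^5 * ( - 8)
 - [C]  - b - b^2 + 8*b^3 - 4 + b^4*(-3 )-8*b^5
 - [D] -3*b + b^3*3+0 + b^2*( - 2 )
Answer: A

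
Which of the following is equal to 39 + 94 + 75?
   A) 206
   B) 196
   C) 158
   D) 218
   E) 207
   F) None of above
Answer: F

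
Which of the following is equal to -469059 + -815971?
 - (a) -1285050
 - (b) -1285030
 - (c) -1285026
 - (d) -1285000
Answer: b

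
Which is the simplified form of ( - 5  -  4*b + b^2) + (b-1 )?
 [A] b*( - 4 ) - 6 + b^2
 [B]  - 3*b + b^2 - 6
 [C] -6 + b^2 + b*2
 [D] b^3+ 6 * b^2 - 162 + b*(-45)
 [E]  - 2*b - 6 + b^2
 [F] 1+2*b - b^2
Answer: B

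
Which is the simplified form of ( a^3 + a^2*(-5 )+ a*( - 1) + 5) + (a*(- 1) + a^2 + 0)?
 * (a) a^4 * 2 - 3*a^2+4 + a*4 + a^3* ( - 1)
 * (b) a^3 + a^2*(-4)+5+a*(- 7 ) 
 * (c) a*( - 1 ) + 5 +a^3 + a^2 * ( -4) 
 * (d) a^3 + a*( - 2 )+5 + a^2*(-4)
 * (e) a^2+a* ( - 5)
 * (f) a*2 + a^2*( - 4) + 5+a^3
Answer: d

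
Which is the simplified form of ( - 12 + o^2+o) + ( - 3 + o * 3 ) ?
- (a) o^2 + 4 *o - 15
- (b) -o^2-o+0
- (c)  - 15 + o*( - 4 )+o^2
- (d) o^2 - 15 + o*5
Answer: a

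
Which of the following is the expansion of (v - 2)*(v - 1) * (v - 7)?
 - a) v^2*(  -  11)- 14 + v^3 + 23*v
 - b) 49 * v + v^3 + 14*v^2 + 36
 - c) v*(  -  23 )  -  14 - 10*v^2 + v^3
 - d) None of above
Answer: d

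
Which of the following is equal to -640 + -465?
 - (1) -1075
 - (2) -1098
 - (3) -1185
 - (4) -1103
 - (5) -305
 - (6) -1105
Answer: 6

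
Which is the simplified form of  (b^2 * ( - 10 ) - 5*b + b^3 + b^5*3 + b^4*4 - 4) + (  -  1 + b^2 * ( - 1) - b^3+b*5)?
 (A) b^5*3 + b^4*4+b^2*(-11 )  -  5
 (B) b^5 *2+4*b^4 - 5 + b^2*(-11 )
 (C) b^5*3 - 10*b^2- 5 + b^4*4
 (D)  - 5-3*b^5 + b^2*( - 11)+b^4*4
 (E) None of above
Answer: A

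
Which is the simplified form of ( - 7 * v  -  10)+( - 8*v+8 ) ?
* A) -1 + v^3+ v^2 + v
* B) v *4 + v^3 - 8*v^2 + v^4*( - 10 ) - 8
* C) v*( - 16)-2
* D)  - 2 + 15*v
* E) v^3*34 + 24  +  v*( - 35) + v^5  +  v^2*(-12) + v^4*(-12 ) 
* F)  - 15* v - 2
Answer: F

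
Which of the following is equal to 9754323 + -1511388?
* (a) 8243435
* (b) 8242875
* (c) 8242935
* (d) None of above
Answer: c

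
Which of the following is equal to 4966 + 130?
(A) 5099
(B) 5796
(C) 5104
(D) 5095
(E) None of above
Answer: E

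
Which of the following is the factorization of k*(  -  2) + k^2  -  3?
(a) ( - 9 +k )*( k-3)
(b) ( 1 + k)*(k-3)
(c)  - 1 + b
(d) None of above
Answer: b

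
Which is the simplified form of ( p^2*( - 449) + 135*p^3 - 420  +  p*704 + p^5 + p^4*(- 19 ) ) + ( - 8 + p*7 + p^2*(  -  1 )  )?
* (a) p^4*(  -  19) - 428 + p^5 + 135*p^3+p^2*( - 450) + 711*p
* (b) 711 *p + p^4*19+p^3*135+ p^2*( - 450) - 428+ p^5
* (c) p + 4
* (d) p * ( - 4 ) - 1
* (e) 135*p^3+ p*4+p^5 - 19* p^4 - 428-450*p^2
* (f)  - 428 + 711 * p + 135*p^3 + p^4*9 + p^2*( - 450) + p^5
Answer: a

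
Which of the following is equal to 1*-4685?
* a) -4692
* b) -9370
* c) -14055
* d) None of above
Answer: d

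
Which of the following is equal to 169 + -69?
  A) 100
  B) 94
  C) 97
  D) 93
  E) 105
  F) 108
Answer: A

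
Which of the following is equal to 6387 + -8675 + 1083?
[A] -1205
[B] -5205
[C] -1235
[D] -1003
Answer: A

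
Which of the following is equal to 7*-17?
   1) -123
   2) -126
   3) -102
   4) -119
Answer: 4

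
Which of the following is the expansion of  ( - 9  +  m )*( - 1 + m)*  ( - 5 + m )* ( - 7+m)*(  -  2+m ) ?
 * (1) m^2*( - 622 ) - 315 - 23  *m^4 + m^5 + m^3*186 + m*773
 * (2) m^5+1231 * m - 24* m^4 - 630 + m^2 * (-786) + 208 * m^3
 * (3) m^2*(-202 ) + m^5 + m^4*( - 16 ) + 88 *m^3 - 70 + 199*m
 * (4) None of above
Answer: 2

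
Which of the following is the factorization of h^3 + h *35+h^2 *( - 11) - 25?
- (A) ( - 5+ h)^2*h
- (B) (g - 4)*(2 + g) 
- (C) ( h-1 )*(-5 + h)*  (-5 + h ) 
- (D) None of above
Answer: C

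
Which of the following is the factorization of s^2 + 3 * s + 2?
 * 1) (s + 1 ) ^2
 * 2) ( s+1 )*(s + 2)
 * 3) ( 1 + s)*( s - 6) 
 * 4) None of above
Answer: 2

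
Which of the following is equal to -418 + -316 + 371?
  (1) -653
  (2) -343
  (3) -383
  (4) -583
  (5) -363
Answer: 5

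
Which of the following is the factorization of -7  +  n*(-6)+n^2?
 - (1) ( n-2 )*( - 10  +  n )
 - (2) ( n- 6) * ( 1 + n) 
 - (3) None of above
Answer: 3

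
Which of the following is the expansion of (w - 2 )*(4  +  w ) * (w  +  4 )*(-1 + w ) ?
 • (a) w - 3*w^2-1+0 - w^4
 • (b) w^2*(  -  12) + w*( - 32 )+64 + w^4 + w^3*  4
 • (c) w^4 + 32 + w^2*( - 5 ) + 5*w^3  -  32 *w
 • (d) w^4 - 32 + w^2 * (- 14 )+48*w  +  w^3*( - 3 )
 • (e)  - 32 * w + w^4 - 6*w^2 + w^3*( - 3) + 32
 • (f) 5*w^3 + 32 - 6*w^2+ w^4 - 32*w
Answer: f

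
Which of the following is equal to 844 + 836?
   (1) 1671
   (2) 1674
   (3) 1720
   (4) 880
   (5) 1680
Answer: 5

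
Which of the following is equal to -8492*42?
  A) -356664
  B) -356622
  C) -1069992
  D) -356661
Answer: A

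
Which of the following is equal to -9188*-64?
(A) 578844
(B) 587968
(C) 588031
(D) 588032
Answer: D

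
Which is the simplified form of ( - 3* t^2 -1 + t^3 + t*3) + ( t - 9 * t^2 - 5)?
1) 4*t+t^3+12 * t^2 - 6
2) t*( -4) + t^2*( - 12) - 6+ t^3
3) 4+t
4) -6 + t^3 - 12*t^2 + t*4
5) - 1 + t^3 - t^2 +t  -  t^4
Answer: 4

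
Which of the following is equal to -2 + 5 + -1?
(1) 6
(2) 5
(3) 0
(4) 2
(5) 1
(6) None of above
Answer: 4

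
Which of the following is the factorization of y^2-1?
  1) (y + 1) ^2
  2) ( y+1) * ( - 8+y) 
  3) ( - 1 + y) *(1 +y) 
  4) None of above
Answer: 3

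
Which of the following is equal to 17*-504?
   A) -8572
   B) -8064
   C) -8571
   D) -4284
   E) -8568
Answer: E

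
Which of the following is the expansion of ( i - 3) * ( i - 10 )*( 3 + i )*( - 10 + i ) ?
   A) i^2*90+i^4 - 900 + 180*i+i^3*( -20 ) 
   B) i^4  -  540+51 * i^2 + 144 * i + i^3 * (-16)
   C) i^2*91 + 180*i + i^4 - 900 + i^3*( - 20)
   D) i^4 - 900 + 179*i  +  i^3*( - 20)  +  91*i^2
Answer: C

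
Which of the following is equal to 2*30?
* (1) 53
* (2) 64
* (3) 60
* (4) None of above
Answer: 3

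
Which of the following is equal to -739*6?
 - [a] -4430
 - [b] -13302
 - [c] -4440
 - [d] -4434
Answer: d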